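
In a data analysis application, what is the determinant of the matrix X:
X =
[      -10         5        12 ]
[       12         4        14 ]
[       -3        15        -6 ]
det(X) = 4794

Expand along row 0 (cofactor expansion): det(X) = a*(e*i - f*h) - b*(d*i - f*g) + c*(d*h - e*g), where the 3×3 is [[a, b, c], [d, e, f], [g, h, i]].
Minor M_00 = (4)*(-6) - (14)*(15) = -24 - 210 = -234.
Minor M_01 = (12)*(-6) - (14)*(-3) = -72 + 42 = -30.
Minor M_02 = (12)*(15) - (4)*(-3) = 180 + 12 = 192.
det(X) = (-10)*(-234) - (5)*(-30) + (12)*(192) = 2340 + 150 + 2304 = 4794.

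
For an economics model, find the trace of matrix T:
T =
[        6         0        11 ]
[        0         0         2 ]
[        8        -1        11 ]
tr(T) = 6 + 0 + 11 = 17

The trace of a square matrix is the sum of its diagonal entries.
Diagonal entries of T: T[0][0] = 6, T[1][1] = 0, T[2][2] = 11.
tr(T) = 6 + 0 + 11 = 17.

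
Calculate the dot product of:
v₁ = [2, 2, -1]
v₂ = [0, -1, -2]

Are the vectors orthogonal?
0, Yes

The dot product is the sum of products of corresponding components.
v₁·v₂ = (2)*(0) + (2)*(-1) + (-1)*(-2) = 0 - 2 + 2 = 0.
Two vectors are orthogonal iff their dot product is 0; here the dot product is 0, so the vectors are orthogonal.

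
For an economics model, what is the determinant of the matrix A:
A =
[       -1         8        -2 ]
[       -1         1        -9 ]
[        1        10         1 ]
det(A) = -133

Expand along row 0 (cofactor expansion): det(A) = a*(e*i - f*h) - b*(d*i - f*g) + c*(d*h - e*g), where the 3×3 is [[a, b, c], [d, e, f], [g, h, i]].
Minor M_00 = (1)*(1) - (-9)*(10) = 1 + 90 = 91.
Minor M_01 = (-1)*(1) - (-9)*(1) = -1 + 9 = 8.
Minor M_02 = (-1)*(10) - (1)*(1) = -10 - 1 = -11.
det(A) = (-1)*(91) - (8)*(8) + (-2)*(-11) = -91 - 64 + 22 = -133.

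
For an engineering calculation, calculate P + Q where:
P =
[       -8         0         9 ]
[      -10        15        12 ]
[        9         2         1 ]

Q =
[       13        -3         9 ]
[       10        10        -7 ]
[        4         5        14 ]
P + Q =
[        5        -3        18 ]
[        0        25         5 ]
[       13         7        15 ]

Matrix addition is elementwise: (P+Q)[i][j] = P[i][j] + Q[i][j].
  (P+Q)[0][0] = (-8) + (13) = 5
  (P+Q)[0][1] = (0) + (-3) = -3
  (P+Q)[0][2] = (9) + (9) = 18
  (P+Q)[1][0] = (-10) + (10) = 0
  (P+Q)[1][1] = (15) + (10) = 25
  (P+Q)[1][2] = (12) + (-7) = 5
  (P+Q)[2][0] = (9) + (4) = 13
  (P+Q)[2][1] = (2) + (5) = 7
  (P+Q)[2][2] = (1) + (14) = 15
P + Q =
[        5        -3        18 ]
[        0        25         5 ]
[       13         7        15 ]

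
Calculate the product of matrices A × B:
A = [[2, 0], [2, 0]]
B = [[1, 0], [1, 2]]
[[2, 0], [2, 0]]

Matrix multiplication:
C[0][0] = 2×1 + 0×1 = 2
C[0][1] = 2×0 + 0×2 = 0
C[1][0] = 2×1 + 0×1 = 2
C[1][1] = 2×0 + 0×2 = 0
Result: [[2, 0], [2, 0]]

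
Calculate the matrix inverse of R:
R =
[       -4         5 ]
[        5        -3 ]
det(R) = -13
R⁻¹ =
[     3/13      5/13 ]
[     5/13      4/13 ]

For a 2×2 matrix R = [[a, b], [c, d]] with det(R) ≠ 0, R⁻¹ = (1/det(R)) * [[d, -b], [-c, a]].
det(R) = (-4)*(-3) - (5)*(5) = 12 - 25 = -13.
R⁻¹ = (1/-13) * [[-3, -5], [-5, -4]].
Dividing each entry by -13 and reducing:
R⁻¹ =
[     3/13      5/13 ]
[     5/13      4/13 ]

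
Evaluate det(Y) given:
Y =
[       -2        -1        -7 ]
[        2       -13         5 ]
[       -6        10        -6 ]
det(Y) = 368

Expand along row 0 (cofactor expansion): det(Y) = a*(e*i - f*h) - b*(d*i - f*g) + c*(d*h - e*g), where the 3×3 is [[a, b, c], [d, e, f], [g, h, i]].
Minor M_00 = (-13)*(-6) - (5)*(10) = 78 - 50 = 28.
Minor M_01 = (2)*(-6) - (5)*(-6) = -12 + 30 = 18.
Minor M_02 = (2)*(10) - (-13)*(-6) = 20 - 78 = -58.
det(Y) = (-2)*(28) - (-1)*(18) + (-7)*(-58) = -56 + 18 + 406 = 368.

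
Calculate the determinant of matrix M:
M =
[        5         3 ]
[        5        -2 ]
det(M) = -25

For a 2×2 matrix [[a, b], [c, d]], det = a*d - b*c.
det(M) = (5)*(-2) - (3)*(5) = -10 - 15 = -25.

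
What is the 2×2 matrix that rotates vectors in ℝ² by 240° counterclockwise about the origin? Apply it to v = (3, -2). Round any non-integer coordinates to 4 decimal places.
R = [[-1/2, √3/2], [-√3/2, -1/2]]; R·v = (-3.2321, -1.5981)

A counterclockwise rotation by angle θ in ℝ² has matrix R(θ) = [[cos θ, -sin θ], [sin θ, cos θ]].
For θ = 240°: cos θ = -1/2, sin θ = -√3/2.
R(240°) = [[-1/2, √3/2], [-√3/2, -1/2]].
R·v = [-1/2·3 + (√3/2)·-2, -√3/2·3 + -1/2·-2] = (-3.2321, -1.5981).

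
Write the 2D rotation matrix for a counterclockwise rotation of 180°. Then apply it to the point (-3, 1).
R = [[-1, 0], [0, -1]]; R·(-3, 1) = (3, -1)

Rotation matrix formula: R(θ) = [[cos θ, -sin θ], [sin θ, cos θ]]
For θ = 180°:
cos(180°) = -1
sin(180°) = 0
R = [[-1, 0], [0, -1]]
Apply to (-3, 1): [-1·-3 + (0)·1, 0·-3 + -1·1] = (3, -1)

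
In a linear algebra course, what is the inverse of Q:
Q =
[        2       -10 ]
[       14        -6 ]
det(Q) = 128
Q⁻¹ =
[    -3/64      5/64 ]
[    -7/64      1/64 ]

For a 2×2 matrix Q = [[a, b], [c, d]] with det(Q) ≠ 0, Q⁻¹ = (1/det(Q)) * [[d, -b], [-c, a]].
det(Q) = (2)*(-6) - (-10)*(14) = -12 + 140 = 128.
Q⁻¹ = (1/128) * [[-6, 10], [-14, 2]].
Dividing each entry by 128 and reducing:
Q⁻¹ =
[    -3/64      5/64 ]
[    -7/64      1/64 ]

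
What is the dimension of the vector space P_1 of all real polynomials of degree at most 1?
Dimension = 2

A polynomial of degree at most 1 can be written as a₀ + a₁x, with 2 free coefficients a₀, a₁.
The set {1, x} is a basis: it spans P_1 (every such polynomial is a linear combination of these) and is linearly independent (a polynomial is zero iff all its coefficients are zero).
Therefore dim(P_1) = 1 + 1 = 2.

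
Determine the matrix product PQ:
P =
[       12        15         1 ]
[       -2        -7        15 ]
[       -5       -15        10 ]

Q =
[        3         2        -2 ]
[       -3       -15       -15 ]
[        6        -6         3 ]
PQ =
[       -3      -207      -246 ]
[      105        11       154 ]
[       90       155       265 ]

Matrix multiplication: (PQ)[i][j] = sum over k of P[i][k] * Q[k][j].
  (PQ)[0][0] = (12)*(3) + (15)*(-3) + (1)*(6) = -3
  (PQ)[0][1] = (12)*(2) + (15)*(-15) + (1)*(-6) = -207
  (PQ)[0][2] = (12)*(-2) + (15)*(-15) + (1)*(3) = -246
  (PQ)[1][0] = (-2)*(3) + (-7)*(-3) + (15)*(6) = 105
  (PQ)[1][1] = (-2)*(2) + (-7)*(-15) + (15)*(-6) = 11
  (PQ)[1][2] = (-2)*(-2) + (-7)*(-15) + (15)*(3) = 154
  (PQ)[2][0] = (-5)*(3) + (-15)*(-3) + (10)*(6) = 90
  (PQ)[2][1] = (-5)*(2) + (-15)*(-15) + (10)*(-6) = 155
  (PQ)[2][2] = (-5)*(-2) + (-15)*(-15) + (10)*(3) = 265
PQ =
[       -3      -207      -246 ]
[      105        11       154 ]
[       90       155       265 ]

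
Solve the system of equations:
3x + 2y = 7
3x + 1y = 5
x = 1, y = 2

Use elimination (row reduction):
Equation 1: 3x + 2y = 7.
Equation 2: 3x + 1y = 5.
Multiply Eq1 by 3 and Eq2 by 3: 9x + 6y = 21;  9x + 3y = 15.
Subtract: (-3)y = -6, so y = 2.
Back-substitute into Eq1: 3x + 2*(2) = 7, so x = 1.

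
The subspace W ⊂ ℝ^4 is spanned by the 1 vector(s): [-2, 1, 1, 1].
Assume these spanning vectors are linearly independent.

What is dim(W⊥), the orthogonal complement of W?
dim(W⊥) = 3

For any subspace W of ℝ^n, dim(W) + dim(W⊥) = n (the whole-space dimension).
Here the given 1 vectors are linearly independent, so dim(W) = 1.
Thus dim(W⊥) = n - dim(W) = 4 - 1 = 3.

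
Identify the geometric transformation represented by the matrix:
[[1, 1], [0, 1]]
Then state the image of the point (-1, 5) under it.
horizontal shear with factor 1; image of (-1, 5) is (4, 5)

The matrix [[1, k], [0, 1]] sends (x, y) to (x + 1y, y), leaving the y-coordinate fixed: a horizontal shear.
The matrix [[1, 1], [0, 1]] represents: horizontal shear with factor 1.
Applying it to (-1, 5): [1·-1 + 1·5, 0·-1 + 1·5] = (4, 5).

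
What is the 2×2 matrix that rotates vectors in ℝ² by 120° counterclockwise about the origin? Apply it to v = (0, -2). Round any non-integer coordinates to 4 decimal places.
R = [[-1/2, -√3/2], [√3/2, -1/2]]; R·v = (1.7321, 1.0000)

A counterclockwise rotation by angle θ in ℝ² has matrix R(θ) = [[cos θ, -sin θ], [sin θ, cos θ]].
For θ = 120°: cos θ = -1/2, sin θ = √3/2.
R(120°) = [[-1/2, -√3/2], [√3/2, -1/2]].
R·v = [-1/2·0 + (-√3/2)·-2, √3/2·0 + -1/2·-2] = (1.7321, 1.0000).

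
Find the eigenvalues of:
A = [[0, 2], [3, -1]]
λ = -3, 2

Solve det(A - λI) = 0. For a 2×2 matrix this is λ² - (trace)λ + det = 0.
trace(A) = 0 - 1 = -1.
det(A) = (0)*(-1) - (2)*(3) = 0 - 6 = -6.
Characteristic equation: λ² - (-1)λ + (-6) = 0.
Discriminant: (-1)² - 4*(-6) = 1 + 24 = 25.
Roots: λ = (-1 ± √25) / 2 = -3, 2.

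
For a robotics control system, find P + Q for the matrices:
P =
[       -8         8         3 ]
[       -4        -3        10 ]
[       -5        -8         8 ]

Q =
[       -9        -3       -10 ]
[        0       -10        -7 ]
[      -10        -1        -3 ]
P + Q =
[      -17         5        -7 ]
[       -4       -13         3 ]
[      -15        -9         5 ]

Matrix addition is elementwise: (P+Q)[i][j] = P[i][j] + Q[i][j].
  (P+Q)[0][0] = (-8) + (-9) = -17
  (P+Q)[0][1] = (8) + (-3) = 5
  (P+Q)[0][2] = (3) + (-10) = -7
  (P+Q)[1][0] = (-4) + (0) = -4
  (P+Q)[1][1] = (-3) + (-10) = -13
  (P+Q)[1][2] = (10) + (-7) = 3
  (P+Q)[2][0] = (-5) + (-10) = -15
  (P+Q)[2][1] = (-8) + (-1) = -9
  (P+Q)[2][2] = (8) + (-3) = 5
P + Q =
[      -17         5        -7 ]
[       -4       -13         3 ]
[      -15        -9         5 ]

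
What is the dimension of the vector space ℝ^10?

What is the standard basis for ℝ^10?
Dimension = 10; standard basis = {e_1, e_2, e_3, …, e_10}

ℝ^10 is the space of 10-tuples of real numbers; its dimension is 10.
The standard basis consists of 10 vectors: e_1, e_2, e_3, …, e_10, where e_i is the vector with 1 in position i and 0 elsewhere.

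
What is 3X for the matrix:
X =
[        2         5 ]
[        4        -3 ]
3X =
[        6        15 ]
[       12        -9 ]

Scalar multiplication is elementwise: (3X)[i][j] = 3 * X[i][j].
  (3X)[0][0] = 3 * (2) = 6
  (3X)[0][1] = 3 * (5) = 15
  (3X)[1][0] = 3 * (4) = 12
  (3X)[1][1] = 3 * (-3) = -9
3X =
[        6        15 ]
[       12        -9 ]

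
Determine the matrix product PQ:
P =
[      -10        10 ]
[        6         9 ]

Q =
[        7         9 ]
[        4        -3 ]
PQ =
[      -30      -120 ]
[       78        27 ]

Matrix multiplication: (PQ)[i][j] = sum over k of P[i][k] * Q[k][j].
  (PQ)[0][0] = (-10)*(7) + (10)*(4) = -30
  (PQ)[0][1] = (-10)*(9) + (10)*(-3) = -120
  (PQ)[1][0] = (6)*(7) + (9)*(4) = 78
  (PQ)[1][1] = (6)*(9) + (9)*(-3) = 27
PQ =
[      -30      -120 ]
[       78        27 ]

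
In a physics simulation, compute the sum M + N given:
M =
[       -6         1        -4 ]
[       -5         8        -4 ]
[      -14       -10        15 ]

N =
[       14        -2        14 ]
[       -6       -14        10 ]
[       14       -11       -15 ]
M + N =
[        8        -1        10 ]
[      -11        -6         6 ]
[        0       -21         0 ]

Matrix addition is elementwise: (M+N)[i][j] = M[i][j] + N[i][j].
  (M+N)[0][0] = (-6) + (14) = 8
  (M+N)[0][1] = (1) + (-2) = -1
  (M+N)[0][2] = (-4) + (14) = 10
  (M+N)[1][0] = (-5) + (-6) = -11
  (M+N)[1][1] = (8) + (-14) = -6
  (M+N)[1][2] = (-4) + (10) = 6
  (M+N)[2][0] = (-14) + (14) = 0
  (M+N)[2][1] = (-10) + (-11) = -21
  (M+N)[2][2] = (15) + (-15) = 0
M + N =
[        8        -1        10 ]
[      -11        -6         6 ]
[        0       -21         0 ]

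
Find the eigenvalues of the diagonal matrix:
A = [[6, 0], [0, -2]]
λ₁ = 6, λ₂ = -2

The characteristic polynomial of A is det(A - λI) = (6 - λ)(-2 - λ) = 0.
The roots are λ = 6 and λ = -2, so the eigenvalues are the diagonal entries.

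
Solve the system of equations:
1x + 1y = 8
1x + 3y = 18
x = 3, y = 5

Use elimination (row reduction):
Equation 1: 1x + 1y = 8.
Equation 2: 1x + 3y = 18.
Multiply Eq1 by 1 and Eq2 by 1: 1x + 1y = 8;  1x + 3y = 18.
Subtract: (2)y = 10, so y = 5.
Back-substitute into Eq1: 1x + 1*(5) = 8, so x = 3.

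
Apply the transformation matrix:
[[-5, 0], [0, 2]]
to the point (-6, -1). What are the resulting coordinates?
(30, -2)

Matrix multiplication:
[[-5, 0], [0, 2]] × [-6, -1]ᵀ
= [-5×-6 + 0×-1, 0×-6 + 2×-1]ᵀ
= [30.0000, -2.0000]ᵀ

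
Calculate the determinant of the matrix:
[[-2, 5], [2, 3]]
-16

For a 2×2 matrix [[a, b], [c, d]], det = ad - bc
det = (-2)(3) - (5)(2) = -6 - 10 = -16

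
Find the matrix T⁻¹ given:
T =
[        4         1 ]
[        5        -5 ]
det(T) = -25
T⁻¹ =
[      1/5      1/25 ]
[      1/5     -4/25 ]

For a 2×2 matrix T = [[a, b], [c, d]] with det(T) ≠ 0, T⁻¹ = (1/det(T)) * [[d, -b], [-c, a]].
det(T) = (4)*(-5) - (1)*(5) = -20 - 5 = -25.
T⁻¹ = (1/-25) * [[-5, -1], [-5, 4]].
Dividing each entry by -25 and reducing:
T⁻¹ =
[      1/5      1/25 ]
[      1/5     -4/25 ]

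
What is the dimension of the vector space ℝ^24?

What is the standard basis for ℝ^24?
Dimension = 24; standard basis = {e_1, e_2, e_3, …, e_24}

ℝ^24 is the space of 24-tuples of real numbers; its dimension is 24.
The standard basis consists of 24 vectors: e_1, e_2, e_3, …, e_24, where e_i is the vector with 1 in position i and 0 elsewhere.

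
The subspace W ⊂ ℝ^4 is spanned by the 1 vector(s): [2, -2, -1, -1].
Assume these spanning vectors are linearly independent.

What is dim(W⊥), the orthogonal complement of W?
dim(W⊥) = 3

For any subspace W of ℝ^n, dim(W) + dim(W⊥) = n (the whole-space dimension).
Here the given 1 vectors are linearly independent, so dim(W) = 1.
Thus dim(W⊥) = n - dim(W) = 4 - 1 = 3.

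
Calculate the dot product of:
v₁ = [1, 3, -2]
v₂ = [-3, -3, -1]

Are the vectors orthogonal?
-10, No

The dot product is the sum of products of corresponding components.
v₁·v₂ = (1)*(-3) + (3)*(-3) + (-2)*(-1) = -3 - 9 + 2 = -10.
Two vectors are orthogonal iff their dot product is 0; here the dot product is -10, so the vectors are not orthogonal.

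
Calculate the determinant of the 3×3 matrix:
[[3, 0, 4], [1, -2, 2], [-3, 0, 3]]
-42

Expansion along first row:
det = 3·det([[-2,2],[0,3]]) - 0·det([[1,2],[-3,3]]) + 4·det([[1,-2],[-3,0]])
    = 3·(-2·3 - 2·0) - 0·(1·3 - 2·-3) + 4·(1·0 - -2·-3)
    = 3·-6 - 0·9 + 4·-6
    = -18 + 0 + -24 = -42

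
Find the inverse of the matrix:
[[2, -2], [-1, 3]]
[[3/4, 1/2], [1/4, 1/2]]

For [[a,b],[c,d]], inverse = (1/det)·[[d,-b],[-c,a]]
det = 2·3 - -2·-1 = 4
Inverse = (1/4)·[[3, 2], [1, 2]]
        = [[3/4, 1/2], [1/4, 1/2]]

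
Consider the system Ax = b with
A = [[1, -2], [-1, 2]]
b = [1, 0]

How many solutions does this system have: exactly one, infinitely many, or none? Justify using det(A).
No solution

det(A) = (1)*(2) - (-2)*(-1) = 0, so A is singular.
The column space of A is span(column 1) = span([1, -1]).
b = [1, 0] is not a scalar multiple of column 1, so b ∉ column space and the system is inconsistent — no solution.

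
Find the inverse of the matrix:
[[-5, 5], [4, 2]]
[[-1/15, 1/6], [2/15, 1/6]]

For [[a,b],[c,d]], inverse = (1/det)·[[d,-b],[-c,a]]
det = -5·2 - 5·4 = -30
Inverse = (1/-30)·[[2, -5], [-4, -5]]
        = [[-1/15, 1/6], [2/15, 1/6]]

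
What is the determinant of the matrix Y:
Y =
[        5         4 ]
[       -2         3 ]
det(Y) = 23

For a 2×2 matrix [[a, b], [c, d]], det = a*d - b*c.
det(Y) = (5)*(3) - (4)*(-2) = 15 + 8 = 23.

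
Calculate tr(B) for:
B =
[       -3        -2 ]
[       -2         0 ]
tr(B) = -3 + 0 = -3

The trace of a square matrix is the sum of its diagonal entries.
Diagonal entries of B: B[0][0] = -3, B[1][1] = 0.
tr(B) = -3 + 0 = -3.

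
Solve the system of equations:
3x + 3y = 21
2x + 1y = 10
x = 3, y = 4

Use elimination (row reduction):
Equation 1: 3x + 3y = 21.
Equation 2: 2x + 1y = 10.
Multiply Eq1 by 2 and Eq2 by 3: 6x + 6y = 42;  6x + 3y = 30.
Subtract: (-3)y = -12, so y = 4.
Back-substitute into Eq1: 3x + 3*(4) = 21, so x = 3.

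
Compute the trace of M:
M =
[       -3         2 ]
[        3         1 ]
tr(M) = -3 + 1 = -2

The trace of a square matrix is the sum of its diagonal entries.
Diagonal entries of M: M[0][0] = -3, M[1][1] = 1.
tr(M) = -3 + 1 = -2.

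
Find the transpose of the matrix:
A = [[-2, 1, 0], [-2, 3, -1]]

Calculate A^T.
[[-2, -2], [1, 3], [0, -1]]

The transpose sends entry (i,j) to (j,i); rows become columns.
Row 0 of A: [-2, 1, 0] -> column 0 of A^T.
Row 1 of A: [-2, 3, -1] -> column 1 of A^T.
A^T = [[-2, -2], [1, 3], [0, -1]]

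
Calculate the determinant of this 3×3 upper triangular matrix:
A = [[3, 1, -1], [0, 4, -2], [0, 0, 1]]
12

The determinant of a triangular matrix is the product of its diagonal entries (the off-diagonal entries above the diagonal do not affect it).
det(A) = (3) * (4) * (1) = 12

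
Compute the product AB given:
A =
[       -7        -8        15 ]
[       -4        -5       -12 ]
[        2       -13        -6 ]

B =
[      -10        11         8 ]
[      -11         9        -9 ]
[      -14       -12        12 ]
AB =
[      -52      -329       196 ]
[      263        55      -131 ]
[      207       -23        61 ]

Matrix multiplication: (AB)[i][j] = sum over k of A[i][k] * B[k][j].
  (AB)[0][0] = (-7)*(-10) + (-8)*(-11) + (15)*(-14) = -52
  (AB)[0][1] = (-7)*(11) + (-8)*(9) + (15)*(-12) = -329
  (AB)[0][2] = (-7)*(8) + (-8)*(-9) + (15)*(12) = 196
  (AB)[1][0] = (-4)*(-10) + (-5)*(-11) + (-12)*(-14) = 263
  (AB)[1][1] = (-4)*(11) + (-5)*(9) + (-12)*(-12) = 55
  (AB)[1][2] = (-4)*(8) + (-5)*(-9) + (-12)*(12) = -131
  (AB)[2][0] = (2)*(-10) + (-13)*(-11) + (-6)*(-14) = 207
  (AB)[2][1] = (2)*(11) + (-13)*(9) + (-6)*(-12) = -23
  (AB)[2][2] = (2)*(8) + (-13)*(-9) + (-6)*(12) = 61
AB =
[      -52      -329       196 ]
[      263        55      -131 ]
[      207       -23        61 ]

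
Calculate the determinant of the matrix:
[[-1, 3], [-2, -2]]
8

For a 2×2 matrix [[a, b], [c, d]], det = ad - bc
det = (-1)(-2) - (3)(-2) = 2 - -6 = 8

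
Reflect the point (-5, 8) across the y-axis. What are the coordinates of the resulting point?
(5, 8)

Reflection across y-axis: (-5, 8) → (5, 8)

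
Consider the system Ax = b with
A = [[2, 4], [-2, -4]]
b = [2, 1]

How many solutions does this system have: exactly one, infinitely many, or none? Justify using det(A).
No solution

det(A) = (2)*(-4) - (4)*(-2) = 0, so A is singular.
The column space of A is span(column 1) = span([2, -2]).
b = [2, 1] is not a scalar multiple of column 1, so b ∉ column space and the system is inconsistent — no solution.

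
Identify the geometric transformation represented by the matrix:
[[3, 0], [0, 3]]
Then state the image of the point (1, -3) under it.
uniform scaling by factor 3; image of (1, -3) is (3, -9)

This is a diagonal matrix with equal entries 3, so it scales both axes by the same factor 3.
The matrix [[3, 0], [0, 3]] represents: uniform scaling by factor 3.
Applying it to (1, -3): [3·1 + 0·-3, 0·1 + 3·-3] = (3, -9).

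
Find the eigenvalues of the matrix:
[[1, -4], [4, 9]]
λ = 5 and λ = 5

Characteristic equation: det(A - λI) = 0
λ² - (trace)λ + (det) = 0
λ² - (10)λ + (25) = 0
λ² - 10λ + 25 = 0
Solving: λ = 5, 5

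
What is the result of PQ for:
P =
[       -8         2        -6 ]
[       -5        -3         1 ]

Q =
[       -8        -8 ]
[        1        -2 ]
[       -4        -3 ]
PQ =
[       90        78 ]
[       33        43 ]

Matrix multiplication: (PQ)[i][j] = sum over k of P[i][k] * Q[k][j].
  (PQ)[0][0] = (-8)*(-8) + (2)*(1) + (-6)*(-4) = 90
  (PQ)[0][1] = (-8)*(-8) + (2)*(-2) + (-6)*(-3) = 78
  (PQ)[1][0] = (-5)*(-8) + (-3)*(1) + (1)*(-4) = 33
  (PQ)[1][1] = (-5)*(-8) + (-3)*(-2) + (1)*(-3) = 43
PQ =
[       90        78 ]
[       33        43 ]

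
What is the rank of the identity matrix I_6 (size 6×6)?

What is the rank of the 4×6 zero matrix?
rank(I_6) = 6, rank(0) = 0

The identity I_6 has 6 columns that are the standard basis vectors e_1, …, e_6. These are linearly independent, so all 6 columns are pivots and rank(I_6) = 6.
The 4×6 zero matrix has every entry zero, so every row is the zero row and there are no pivots; rank(0) = 0.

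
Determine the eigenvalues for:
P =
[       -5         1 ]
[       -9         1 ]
λ = -2, -2

Solve det(P - λI) = 0. For a 2×2 matrix the characteristic equation is λ² - (trace)λ + det = 0.
trace(P) = a + d = -5 + 1 = -4.
det(P) = a*d - b*c = (-5)*(1) - (1)*(-9) = -5 + 9 = 4.
Characteristic equation: λ² - (-4)λ + (4) = 0.
Discriminant = (-4)² - 4*(4) = 16 - 16 = 0.
λ = (-4 ± √0) / 2 = (-4 ± 0) / 2 = -2, -2.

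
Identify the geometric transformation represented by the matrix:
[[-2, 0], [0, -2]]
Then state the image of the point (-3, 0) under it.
uniform scaling by factor -2; image of (-3, 0) is (6, 0)

This is a diagonal matrix with equal entries -2, so it scales both axes by the same factor -2.
The matrix [[-2, 0], [0, -2]] represents: uniform scaling by factor -2.
Applying it to (-3, 0): [-2·-3 + 0·0, 0·-3 + -2·0] = (6, 0).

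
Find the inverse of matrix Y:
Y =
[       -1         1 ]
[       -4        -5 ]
det(Y) = 9
Y⁻¹ =
[     -5/9      -1/9 ]
[      4/9      -1/9 ]

For a 2×2 matrix Y = [[a, b], [c, d]] with det(Y) ≠ 0, Y⁻¹ = (1/det(Y)) * [[d, -b], [-c, a]].
det(Y) = (-1)*(-5) - (1)*(-4) = 5 + 4 = 9.
Y⁻¹ = (1/9) * [[-5, -1], [4, -1]].
Dividing each entry by 9 and reducing:
Y⁻¹ =
[     -5/9      -1/9 ]
[      4/9      -1/9 ]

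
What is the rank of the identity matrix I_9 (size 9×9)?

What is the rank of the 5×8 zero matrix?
rank(I_9) = 9, rank(0) = 0

The identity I_9 has 9 columns that are the standard basis vectors e_1, …, e_9. These are linearly independent, so all 9 columns are pivots and rank(I_9) = 9.
The 5×8 zero matrix has every entry zero, so every row is the zero row and there are no pivots; rank(0) = 0.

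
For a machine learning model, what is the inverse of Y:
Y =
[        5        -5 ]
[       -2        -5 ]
det(Y) = -35
Y⁻¹ =
[      1/7      -1/7 ]
[    -2/35      -1/7 ]

For a 2×2 matrix Y = [[a, b], [c, d]] with det(Y) ≠ 0, Y⁻¹ = (1/det(Y)) * [[d, -b], [-c, a]].
det(Y) = (5)*(-5) - (-5)*(-2) = -25 - 10 = -35.
Y⁻¹ = (1/-35) * [[-5, 5], [2, 5]].
Dividing each entry by -35 and reducing:
Y⁻¹ =
[      1/7      -1/7 ]
[    -2/35      -1/7 ]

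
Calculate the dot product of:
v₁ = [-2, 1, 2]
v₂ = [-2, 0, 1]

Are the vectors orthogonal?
6, No

The dot product is the sum of products of corresponding components.
v₁·v₂ = (-2)*(-2) + (1)*(0) + (2)*(1) = 4 + 0 + 2 = 6.
Two vectors are orthogonal iff their dot product is 0; here the dot product is 6, so the vectors are not orthogonal.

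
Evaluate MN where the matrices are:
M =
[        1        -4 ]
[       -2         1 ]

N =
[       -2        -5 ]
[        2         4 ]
MN =
[      -10       -21 ]
[        6        14 ]

Matrix multiplication: (MN)[i][j] = sum over k of M[i][k] * N[k][j].
  (MN)[0][0] = (1)*(-2) + (-4)*(2) = -10
  (MN)[0][1] = (1)*(-5) + (-4)*(4) = -21
  (MN)[1][0] = (-2)*(-2) + (1)*(2) = 6
  (MN)[1][1] = (-2)*(-5) + (1)*(4) = 14
MN =
[      -10       -21 ]
[        6        14 ]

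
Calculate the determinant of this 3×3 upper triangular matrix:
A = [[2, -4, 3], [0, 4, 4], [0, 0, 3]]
24

The determinant of a triangular matrix is the product of its diagonal entries (the off-diagonal entries above the diagonal do not affect it).
det(A) = (2) * (4) * (3) = 24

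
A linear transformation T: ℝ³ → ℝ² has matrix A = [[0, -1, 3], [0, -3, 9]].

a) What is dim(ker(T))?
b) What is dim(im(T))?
dim(ker) = 2, dim(im) = 1

Observe that row 2 = 3 × row 1 (so the rows are linearly dependent).
Thus rank(A) = 1 (only one linearly independent row).
dim(im(T)) = rank(A) = 1.
By the rank-nullity theorem applied to T: ℝ³ → ℝ², rank(A) + nullity(A) = 3 (the domain dimension), so dim(ker(T)) = 3 - 1 = 2.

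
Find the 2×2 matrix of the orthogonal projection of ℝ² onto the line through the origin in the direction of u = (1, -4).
[[1/17, -4/17], [-4/17, 16/17]]

The orthogonal projection onto the line spanned by a nonzero vector u = (a, b) has matrix P = (u uᵀ) / (uᵀ u) = (1/(a² + b²)) · [[a², ab], [ab, b²]].
Here u = (1, -4), so a² + b² = 1 + 16 = 17.
P = (1/17) · [[1, -4], [-4, 16]] = [[1/17, -4/17], [-4/17, 16/17]].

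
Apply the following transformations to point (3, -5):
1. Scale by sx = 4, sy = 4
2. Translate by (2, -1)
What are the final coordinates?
(14, -21)

Step 1: Scale (3, -5) by (sx, sy) = (4, 4) → (12, -20)
Step 2: Translate by (2, -1) → (14, -21)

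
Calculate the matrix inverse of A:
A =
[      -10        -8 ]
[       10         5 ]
det(A) = 30
A⁻¹ =
[      1/6      4/15 ]
[     -1/3      -1/3 ]

For a 2×2 matrix A = [[a, b], [c, d]] with det(A) ≠ 0, A⁻¹ = (1/det(A)) * [[d, -b], [-c, a]].
det(A) = (-10)*(5) - (-8)*(10) = -50 + 80 = 30.
A⁻¹ = (1/30) * [[5, 8], [-10, -10]].
Dividing each entry by 30 and reducing:
A⁻¹ =
[      1/6      4/15 ]
[     -1/3      -1/3 ]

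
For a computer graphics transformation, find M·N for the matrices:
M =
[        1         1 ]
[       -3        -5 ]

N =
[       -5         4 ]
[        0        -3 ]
MN =
[       -5         1 ]
[       15         3 ]

Matrix multiplication: (MN)[i][j] = sum over k of M[i][k] * N[k][j].
  (MN)[0][0] = (1)*(-5) + (1)*(0) = -5
  (MN)[0][1] = (1)*(4) + (1)*(-3) = 1
  (MN)[1][0] = (-3)*(-5) + (-5)*(0) = 15
  (MN)[1][1] = (-3)*(4) + (-5)*(-3) = 3
MN =
[       -5         1 ]
[       15         3 ]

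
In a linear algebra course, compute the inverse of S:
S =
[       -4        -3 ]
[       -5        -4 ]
det(S) = 1
S⁻¹ =
[       -4         3 ]
[        5        -4 ]

For a 2×2 matrix S = [[a, b], [c, d]] with det(S) ≠ 0, S⁻¹ = (1/det(S)) * [[d, -b], [-c, a]].
det(S) = (-4)*(-4) - (-3)*(-5) = 16 - 15 = 1.
S⁻¹ = (1/1) * [[-4, 3], [5, -4]].
Dividing each entry by 1 and reducing:
S⁻¹ =
[       -4         3 ]
[        5        -4 ]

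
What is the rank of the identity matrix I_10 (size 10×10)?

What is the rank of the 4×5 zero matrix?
rank(I_10) = 10, rank(0) = 0

The identity I_10 has 10 columns that are the standard basis vectors e_1, …, e_10. These are linearly independent, so all 10 columns are pivots and rank(I_10) = 10.
The 4×5 zero matrix has every entry zero, so every row is the zero row and there are no pivots; rank(0) = 0.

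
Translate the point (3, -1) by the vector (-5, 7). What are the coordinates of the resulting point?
(-2, 6)

Translation by (-5, 7):
x' = 3 + -5 = -2
y' = -1 + 7 = 6
Homogeneous matrix: [[1, 0, -5], [0, 1, 7], [0, 0, 1]]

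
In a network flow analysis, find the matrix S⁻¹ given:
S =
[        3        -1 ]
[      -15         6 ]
det(S) = 3
S⁻¹ =
[        2       1/3 ]
[        5         1 ]

For a 2×2 matrix S = [[a, b], [c, d]] with det(S) ≠ 0, S⁻¹ = (1/det(S)) * [[d, -b], [-c, a]].
det(S) = (3)*(6) - (-1)*(-15) = 18 - 15 = 3.
S⁻¹ = (1/3) * [[6, 1], [15, 3]].
Dividing each entry by 3 and reducing:
S⁻¹ =
[        2       1/3 ]
[        5         1 ]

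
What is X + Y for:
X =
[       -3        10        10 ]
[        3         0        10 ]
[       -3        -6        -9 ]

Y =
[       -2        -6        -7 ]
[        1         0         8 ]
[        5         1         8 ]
X + Y =
[       -5         4         3 ]
[        4         0        18 ]
[        2        -5        -1 ]

Matrix addition is elementwise: (X+Y)[i][j] = X[i][j] + Y[i][j].
  (X+Y)[0][0] = (-3) + (-2) = -5
  (X+Y)[0][1] = (10) + (-6) = 4
  (X+Y)[0][2] = (10) + (-7) = 3
  (X+Y)[1][0] = (3) + (1) = 4
  (X+Y)[1][1] = (0) + (0) = 0
  (X+Y)[1][2] = (10) + (8) = 18
  (X+Y)[2][0] = (-3) + (5) = 2
  (X+Y)[2][1] = (-6) + (1) = -5
  (X+Y)[2][2] = (-9) + (8) = -1
X + Y =
[       -5         4         3 ]
[        4         0        18 ]
[        2        -5        -1 ]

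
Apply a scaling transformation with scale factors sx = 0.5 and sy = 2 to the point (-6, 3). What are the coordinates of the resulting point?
(-3.0, 6)

Scaling matrix:
[[0.50, 0], [0, 2]]
Result: (-6 × 0.5, 3 × 2) = (-3.0, 6)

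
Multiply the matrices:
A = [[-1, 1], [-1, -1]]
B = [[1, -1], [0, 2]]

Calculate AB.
[[-1, 3], [-1, -1]]

Each entry (i,j) of AB = sum over k of A[i][k]*B[k][j].
(AB)[0][0] = (-1)*(1) + (1)*(0) = -1
(AB)[0][1] = (-1)*(-1) + (1)*(2) = 3
(AB)[1][0] = (-1)*(1) + (-1)*(0) = -1
(AB)[1][1] = (-1)*(-1) + (-1)*(2) = -1
AB = [[-1, 3], [-1, -1]]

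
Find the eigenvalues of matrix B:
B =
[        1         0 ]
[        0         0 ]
λ = 0, 1

Solve det(B - λI) = 0. For a 2×2 matrix the characteristic equation is λ² - (trace)λ + det = 0.
trace(B) = a + d = 1 + 0 = 1.
det(B) = a*d - b*c = (1)*(0) - (0)*(0) = 0 - 0 = 0.
Characteristic equation: λ² - (1)λ + (0) = 0.
Discriminant = (1)² - 4*(0) = 1 - 0 = 1.
λ = (1 ± √1) / 2 = (1 ± 1) / 2 = 0, 1.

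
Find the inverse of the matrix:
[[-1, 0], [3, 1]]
[[-1, 0], [3, 1]]

For [[a,b],[c,d]], inverse = (1/det)·[[d,-b],[-c,a]]
det = -1·1 - 0·3 = -1
Inverse = (1/-1)·[[1, 0], [-3, -1]]
        = [[-1, 0], [3, 1]]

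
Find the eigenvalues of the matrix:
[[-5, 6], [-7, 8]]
λ = 1 and λ = 2

Characteristic equation: det(A - λI) = 0
λ² - (trace)λ + (det) = 0
λ² - (3)λ + (2) = 0
λ² - 3λ + 2 = 0
Solving: λ = 1, 2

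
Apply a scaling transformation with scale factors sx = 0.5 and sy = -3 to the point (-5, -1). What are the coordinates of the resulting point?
(-2.5, 3)

Scaling matrix:
[[0.50, 0], [0, -3]]
Result: (-5 × 0.5, -1 × -3) = (-2.5, 3)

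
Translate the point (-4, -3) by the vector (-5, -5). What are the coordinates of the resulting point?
(-9, -8)

Translation by (-5, -5):
x' = -4 + -5 = -9
y' = -3 + -5 = -8
Homogeneous matrix: [[1, 0, -5], [0, 1, -5], [0, 0, 1]]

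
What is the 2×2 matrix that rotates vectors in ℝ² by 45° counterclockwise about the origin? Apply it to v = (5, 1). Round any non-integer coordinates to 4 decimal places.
R = [[√2/2, -√2/2], [√2/2, √2/2]]; R·v = (2.8284, 4.2426)

A counterclockwise rotation by angle θ in ℝ² has matrix R(θ) = [[cos θ, -sin θ], [sin θ, cos θ]].
For θ = 45°: cos θ = √2/2, sin θ = √2/2.
R(45°) = [[√2/2, -√2/2], [√2/2, √2/2]].
R·v = [√2/2·5 + (-√2/2)·1, √2/2·5 + √2/2·1] = (2.8284, 4.2426).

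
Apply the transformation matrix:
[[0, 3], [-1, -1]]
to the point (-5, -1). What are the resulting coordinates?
(-3, 6)

Matrix multiplication:
[[0, 3], [-1, -1]] × [-5, -1]ᵀ
= [0×-5 + 3×-1, -1×-5 + -1×-1]ᵀ
= [-3.0000, 6.0000]ᵀ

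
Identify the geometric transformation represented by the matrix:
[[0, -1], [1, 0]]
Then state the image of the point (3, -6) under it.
rotation by 90° counterclockwise; image of (3, -6) is (6, 3)

This matches the form [[cos θ, -sin θ], [sin θ, cos θ]] of a rotation matrix; reading off cos θ and sin θ gives the angle.
The matrix [[0, -1], [1, 0]] represents: rotation by 90° counterclockwise.
Applying it to (3, -6): [0·3 + -1·-6, 1·3 + 0·-6] = (6, 3).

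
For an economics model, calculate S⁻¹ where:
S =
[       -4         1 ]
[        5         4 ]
det(S) = -21
S⁻¹ =
[    -4/21      1/21 ]
[     5/21      4/21 ]

For a 2×2 matrix S = [[a, b], [c, d]] with det(S) ≠ 0, S⁻¹ = (1/det(S)) * [[d, -b], [-c, a]].
det(S) = (-4)*(4) - (1)*(5) = -16 - 5 = -21.
S⁻¹ = (1/-21) * [[4, -1], [-5, -4]].
Dividing each entry by -21 and reducing:
S⁻¹ =
[    -4/21      1/21 ]
[     5/21      4/21 ]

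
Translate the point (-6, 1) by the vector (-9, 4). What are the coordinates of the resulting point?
(-15, 5)

Translation by (-9, 4):
x' = -6 + -9 = -15
y' = 1 + 4 = 5
Homogeneous matrix: [[1, 0, -9], [0, 1, 4], [0, 0, 1]]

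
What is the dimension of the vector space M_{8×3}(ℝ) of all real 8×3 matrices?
Dimension = 24

A real 8×3 matrix is determined by its 8·3 = 24 independent entries.
A standard basis is {E_ij : 1 ≤ i ≤ 8, 1 ≤ j ≤ 3}, where E_ij has a 1 in position (i, j) and 0 elsewhere — there are 24 such matrices, and they are linearly independent and span M_{8×3}(ℝ).
Therefore dim(M_{8×3}(ℝ)) = 24.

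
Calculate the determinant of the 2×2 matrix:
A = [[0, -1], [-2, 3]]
-2

For A = [[a, b], [c, d]], det(A) = a*d - b*c.
det(A) = (0)*(3) - (-1)*(-2) = 0 - 2 = -2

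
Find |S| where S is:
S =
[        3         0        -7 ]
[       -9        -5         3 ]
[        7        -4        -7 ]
det(S) = -356

Expand along row 0 (cofactor expansion): det(S) = a*(e*i - f*h) - b*(d*i - f*g) + c*(d*h - e*g), where the 3×3 is [[a, b, c], [d, e, f], [g, h, i]].
Minor M_00 = (-5)*(-7) - (3)*(-4) = 35 + 12 = 47.
Minor M_01 = (-9)*(-7) - (3)*(7) = 63 - 21 = 42.
Minor M_02 = (-9)*(-4) - (-5)*(7) = 36 + 35 = 71.
det(S) = (3)*(47) - (0)*(42) + (-7)*(71) = 141 + 0 - 497 = -356.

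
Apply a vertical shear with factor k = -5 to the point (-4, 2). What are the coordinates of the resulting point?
(-4, 22)

Shear matrix for vertical shear with factor k = -5:
[[1, 0], [-5, 1]]
Result: (-4, 2) → (-4, 22)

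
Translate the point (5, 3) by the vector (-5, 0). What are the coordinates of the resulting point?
(0, 3)

Translation by (-5, 0):
x' = 5 + -5 = 0
y' = 3 + 0 = 3
Homogeneous matrix: [[1, 0, -5], [0, 1, 0], [0, 0, 1]]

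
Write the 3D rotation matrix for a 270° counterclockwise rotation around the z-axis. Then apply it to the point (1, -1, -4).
R = [[0, 1, 0], [-1, 0, 0], [0, 0, 1]]; R·(1, -1, -4) = (-1, -1, -4)

Rotation matrix for 270° around z-axis:
cos(270°) = 0, sin(270°) = -1
R = [[0, 1, 0], [-1, 0, 0], [0, 0, 1]]
Apply to (1, -1, -4): R·[1, -1, -4]ᵀ = (-1, -1, -4)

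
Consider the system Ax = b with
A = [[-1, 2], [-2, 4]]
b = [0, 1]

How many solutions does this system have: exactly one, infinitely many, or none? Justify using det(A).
No solution

det(A) = (-1)*(4) - (2)*(-2) = 0, so A is singular.
The column space of A is span(column 1) = span([-1, -2]).
b = [0, 1] is not a scalar multiple of column 1, so b ∉ column space and the system is inconsistent — no solution.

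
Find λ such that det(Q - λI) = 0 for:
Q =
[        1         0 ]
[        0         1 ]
λ = 1, 1

Solve det(Q - λI) = 0. For a 2×2 matrix the characteristic equation is λ² - (trace)λ + det = 0.
trace(Q) = a + d = 1 + 1 = 2.
det(Q) = a*d - b*c = (1)*(1) - (0)*(0) = 1 - 0 = 1.
Characteristic equation: λ² - (2)λ + (1) = 0.
Discriminant = (2)² - 4*(1) = 4 - 4 = 0.
λ = (2 ± √0) / 2 = (2 ± 0) / 2 = 1, 1.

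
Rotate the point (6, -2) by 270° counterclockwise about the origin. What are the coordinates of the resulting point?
(-2, -6)

Rotation matrix R(θ) = [[cos θ, -sin θ], [sin θ, cos θ]]; for θ = 270°:
R = [[0, 1], [-1, 0]]
Result: R × [6, -2]ᵀ = [0·6 + (1)·-2, -1·6 + (0)·-2]ᵀ = (-2, -6)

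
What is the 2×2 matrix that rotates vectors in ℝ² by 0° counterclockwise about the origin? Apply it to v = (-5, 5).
R = [[1, 0], [0, 1]]; R·v = (-5, 5)

A counterclockwise rotation by angle θ in ℝ² has matrix R(θ) = [[cos θ, -sin θ], [sin θ, cos θ]].
For θ = 0°: cos θ = 1, sin θ = 0.
R(0°) = [[1, 0], [0, 1]].
R·v = [1·-5 + (0)·5, 0·-5 + 1·5] = (-5, 5).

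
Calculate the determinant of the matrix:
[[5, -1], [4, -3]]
-11

For a 2×2 matrix [[a, b], [c, d]], det = ad - bc
det = (5)(-3) - (-1)(4) = -15 - -4 = -11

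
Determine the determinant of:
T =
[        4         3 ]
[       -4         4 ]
det(T) = 28

For a 2×2 matrix [[a, b], [c, d]], det = a*d - b*c.
det(T) = (4)*(4) - (3)*(-4) = 16 + 12 = 28.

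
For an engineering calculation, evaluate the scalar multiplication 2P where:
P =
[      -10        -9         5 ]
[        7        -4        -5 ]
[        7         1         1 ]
2P =
[      -20       -18        10 ]
[       14        -8       -10 ]
[       14         2         2 ]

Scalar multiplication is elementwise: (2P)[i][j] = 2 * P[i][j].
  (2P)[0][0] = 2 * (-10) = -20
  (2P)[0][1] = 2 * (-9) = -18
  (2P)[0][2] = 2 * (5) = 10
  (2P)[1][0] = 2 * (7) = 14
  (2P)[1][1] = 2 * (-4) = -8
  (2P)[1][2] = 2 * (-5) = -10
  (2P)[2][0] = 2 * (7) = 14
  (2P)[2][1] = 2 * (1) = 2
  (2P)[2][2] = 2 * (1) = 2
2P =
[      -20       -18        10 ]
[       14        -8       -10 ]
[       14         2         2 ]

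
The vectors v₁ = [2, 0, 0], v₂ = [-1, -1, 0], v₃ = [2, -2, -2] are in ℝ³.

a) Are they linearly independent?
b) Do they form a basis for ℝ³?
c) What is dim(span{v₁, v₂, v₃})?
Yes independent, yes basis, dim = 3

Stack v₁, v₂, v₃ as rows of a 3×3 matrix.
[[2, 0, 0]; [-1, -1, 0]; [2, -2, -2]] is already lower triangular with nonzero diagonal entries (2, -1, -2), so its determinant is the product of the diagonal entries, det = (2)·(-1)·(-2) = 4 ≠ 0, and the rows are linearly independent.
Three linearly independent vectors in ℝ³ form a basis for ℝ³, so dim(span{v₁,v₂,v₃}) = 3.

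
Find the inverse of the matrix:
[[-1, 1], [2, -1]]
[[1, 1], [2, 1]]

For [[a,b],[c,d]], inverse = (1/det)·[[d,-b],[-c,a]]
det = -1·-1 - 1·2 = -1
Inverse = (1/-1)·[[-1, -1], [-2, -1]]
        = [[1, 1], [2, 1]]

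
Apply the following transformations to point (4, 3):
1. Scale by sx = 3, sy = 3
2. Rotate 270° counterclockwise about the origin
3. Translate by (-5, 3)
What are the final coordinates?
(4, -9)

Step 1: Scale → (12, 9)
Step 2: Rotate 270° → (9, -12)
Step 3: Translate → (4, -9)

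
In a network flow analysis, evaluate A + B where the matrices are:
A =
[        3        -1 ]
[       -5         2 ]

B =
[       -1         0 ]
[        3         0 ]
A + B =
[        2        -1 ]
[       -2         2 ]

Matrix addition is elementwise: (A+B)[i][j] = A[i][j] + B[i][j].
  (A+B)[0][0] = (3) + (-1) = 2
  (A+B)[0][1] = (-1) + (0) = -1
  (A+B)[1][0] = (-5) + (3) = -2
  (A+B)[1][1] = (2) + (0) = 2
A + B =
[        2        -1 ]
[       -2         2 ]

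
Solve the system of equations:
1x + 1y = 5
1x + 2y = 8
x = 2, y = 3

Use elimination (row reduction):
Equation 1: 1x + 1y = 5.
Equation 2: 1x + 2y = 8.
Multiply Eq1 by 1 and Eq2 by 1: 1x + 1y = 5;  1x + 2y = 8.
Subtract: (1)y = 3, so y = 3.
Back-substitute into Eq1: 1x + 1*(3) = 5, so x = 2.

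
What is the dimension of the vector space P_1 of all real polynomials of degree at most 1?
Dimension = 2

A polynomial of degree at most 1 can be written as a₀ + a₁x, with 2 free coefficients a₀, a₁.
The set {1, x} is a basis: it spans P_1 (every such polynomial is a linear combination of these) and is linearly independent (a polynomial is zero iff all its coefficients are zero).
Therefore dim(P_1) = 1 + 1 = 2.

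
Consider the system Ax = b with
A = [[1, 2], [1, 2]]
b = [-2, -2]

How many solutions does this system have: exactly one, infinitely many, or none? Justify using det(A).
Infinitely many solutions

det(A) = (1)*(2) - (2)*(1) = 0, so A is singular (column 2 is 2 times column 1).
b = [-2, -2] = -2 * column 1 of A, so b lies in the column space of A.
A singular matrix whose right-hand side is in its column space gives a 1-parameter family of solutions — infinitely many.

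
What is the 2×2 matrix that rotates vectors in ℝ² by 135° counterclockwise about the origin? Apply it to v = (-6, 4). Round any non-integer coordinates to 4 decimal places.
R = [[-√2/2, -√2/2], [√2/2, -√2/2]]; R·v = (1.4142, -7.0711)

A counterclockwise rotation by angle θ in ℝ² has matrix R(θ) = [[cos θ, -sin θ], [sin θ, cos θ]].
For θ = 135°: cos θ = -√2/2, sin θ = √2/2.
R(135°) = [[-√2/2, -√2/2], [√2/2, -√2/2]].
R·v = [-√2/2·-6 + (-√2/2)·4, √2/2·-6 + -√2/2·4] = (1.4142, -7.0711).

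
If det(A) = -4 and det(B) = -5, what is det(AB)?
20

Use the multiplicative property of determinants: det(AB) = det(A)*det(B).
det(AB) = (-4)*(-5) = 20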